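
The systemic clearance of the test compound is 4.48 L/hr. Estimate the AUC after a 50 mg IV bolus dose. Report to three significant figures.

AUC_0→∞ = Dose_iv / CL
        = 50 / 4.48 = 11.1607 mg/L·hr

AUC = 11.2 mg/L·hr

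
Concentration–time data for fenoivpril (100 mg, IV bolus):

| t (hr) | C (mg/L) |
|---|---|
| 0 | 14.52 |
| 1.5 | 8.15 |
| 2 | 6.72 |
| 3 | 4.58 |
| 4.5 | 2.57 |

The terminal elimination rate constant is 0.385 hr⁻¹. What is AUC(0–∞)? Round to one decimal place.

AUC = 38.4 mg/L·hr

Trapezoidal AUC_0→4.5:
  [0→1.5]: (14.52+8.15)/2 × 1.5 = 17.0025
  [1.5→2]: (8.15+6.72)/2 × 0.5 = 3.7175
  [2→3]: (6.72+4.58)/2 × 1 = 5.65
  [3→4.5]: (4.58+2.57)/2 × 1.5 = 5.3625
  Sum = 31.7325 mg/L·hr
Extrapolated tail: C_last / k_e = 2.57 / 0.385 = 6.675
AUC_0→∞ = 31.7325 + 6.675 = 38.4075 mg/L·hr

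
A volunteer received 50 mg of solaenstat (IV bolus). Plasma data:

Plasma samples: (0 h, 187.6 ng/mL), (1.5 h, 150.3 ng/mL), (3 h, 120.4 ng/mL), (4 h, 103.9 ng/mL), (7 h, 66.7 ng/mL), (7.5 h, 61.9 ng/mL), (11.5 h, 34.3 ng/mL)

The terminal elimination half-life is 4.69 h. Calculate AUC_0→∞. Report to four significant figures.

AUC = 1281 ng/mL·h

Trapezoidal AUC_0→11.5:
  [0→1.5]: (187.6+150.3)/2 × 1.5 = 253.425
  [1.5→3]: (150.3+120.4)/2 × 1.5 = 203.025
  [3→4]: (120.4+103.9)/2 × 1 = 112.15
  [4→7]: (103.9+66.7)/2 × 3 = 255.9
  [7→7.5]: (66.7+61.9)/2 × 0.5 = 32.15
  [7.5→11.5]: (61.9+34.3)/2 × 4 = 192.4
  Sum = 1049.05 ng/mL·h
k_e = ln2 / t½ = 0.693147 / 4.69 = 0.1478 h^-1
Extrapolated tail: C_last / k_e = 34.3 / 0.1478 = 232.070
AUC_0→∞ = 1049.05 + 232.070 = 1281.12 ng/mL·h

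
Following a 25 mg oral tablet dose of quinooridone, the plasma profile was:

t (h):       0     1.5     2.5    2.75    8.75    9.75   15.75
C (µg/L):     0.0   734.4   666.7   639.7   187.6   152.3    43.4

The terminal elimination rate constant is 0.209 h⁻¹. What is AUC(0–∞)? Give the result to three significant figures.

AUC = 4860 µg/L·h

Trapezoidal AUC_0→15.75:
  [0→1.5]: (0.0+734.4)/2 × 1.5 = 550.8
  [1.5→2.5]: (734.4+666.7)/2 × 1 = 700.55
  [2.5→2.75]: (666.7+639.7)/2 × 0.25 = 163.3
  [2.75→8.75]: (639.7+187.6)/2 × 6 = 2481.9
  [8.75→9.75]: (187.6+152.3)/2 × 1 = 169.95
  [9.75→15.75]: (152.3+43.4)/2 × 6 = 587.1
  Sum = 4653.6 µg/L·h
Extrapolated tail: C_last / k_e = 43.4 / 0.209 = 207.656
AUC_0→∞ = 4653.6 + 207.656 = 4861.256 µg/L·h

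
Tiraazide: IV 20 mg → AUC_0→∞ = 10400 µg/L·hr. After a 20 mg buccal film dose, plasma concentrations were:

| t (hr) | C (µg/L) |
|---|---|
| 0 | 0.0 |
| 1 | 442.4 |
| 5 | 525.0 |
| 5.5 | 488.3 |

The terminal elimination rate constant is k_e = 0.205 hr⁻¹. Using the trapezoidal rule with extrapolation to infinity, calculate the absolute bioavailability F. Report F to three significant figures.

Trapezoidal AUC_0→5.5 (buccal film):
  [0→1]: (0.0+442.4)/2 × 1 = 221.2
  [1→5]: (442.4+525.0)/2 × 4 = 1934.8
  [5→5.5]: (525.0+488.3)/2 × 0.5 = 253.325
  Sum = 2409.325 µg/L·hr
Tail: C_last/k_e = 488.3/0.205 = 2381.951
AUC_0→∞ (buccal film) = 2409.325 + 2381.951 = 4791.276 µg/L·hr
F = (AUC_ev/D_ev)/(AUC_iv/D_iv) = (4791.276/20)/(10400/20) = 239.5638/520 = 0.4607

F = 0.461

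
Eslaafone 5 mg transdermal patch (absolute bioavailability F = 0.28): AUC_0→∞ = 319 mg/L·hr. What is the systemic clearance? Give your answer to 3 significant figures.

CL = F × Dose / AUC_0→∞
   = 0.28 × 5 / 319 = 0.00438871 L/hr

CL = 0.00439 L/hr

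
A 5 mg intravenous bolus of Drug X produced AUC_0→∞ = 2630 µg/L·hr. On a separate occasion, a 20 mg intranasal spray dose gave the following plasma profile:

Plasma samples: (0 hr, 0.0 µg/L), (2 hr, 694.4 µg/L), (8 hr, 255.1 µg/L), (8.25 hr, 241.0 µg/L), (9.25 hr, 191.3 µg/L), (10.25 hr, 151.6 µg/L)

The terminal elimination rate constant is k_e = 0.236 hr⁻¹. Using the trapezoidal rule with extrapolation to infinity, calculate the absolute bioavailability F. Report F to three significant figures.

F = 0.441

Trapezoidal AUC_0→10.25 (intranasal spray):
  [0→2]: (0.0+694.4)/2 × 2 = 694.4
  [2→8]: (694.4+255.1)/2 × 6 = 2848.5
  [8→8.25]: (255.1+241.0)/2 × 0.25 = 62.0125
  [8.25→9.25]: (241.0+191.3)/2 × 1 = 216.15
  [9.25→10.25]: (191.3+151.6)/2 × 1 = 171.45
  Sum = 3992.5125 µg/L·hr
Tail: C_last/k_e = 151.6/0.236 = 642.373
AUC_0→∞ (intranasal spray) = 3992.5125 + 642.373 = 4634.8855 µg/L·hr
F = (AUC_ev/D_ev)/(AUC_iv/D_iv) = (4634.8855/20)/(2630/5) = 231.744/526 = 0.4406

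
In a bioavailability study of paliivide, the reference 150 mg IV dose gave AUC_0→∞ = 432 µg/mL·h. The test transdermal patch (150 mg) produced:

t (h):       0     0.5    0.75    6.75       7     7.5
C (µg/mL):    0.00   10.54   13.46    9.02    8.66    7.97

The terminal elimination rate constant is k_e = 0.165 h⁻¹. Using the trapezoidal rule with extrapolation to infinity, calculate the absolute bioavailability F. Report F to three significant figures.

F = 0.296

Trapezoidal AUC_0→7.5 (transdermal patch):
  [0→0.5]: (0.00+10.54)/2 × 0.5 = 2.635
  [0.5→0.75]: (10.54+13.46)/2 × 0.25 = 3.0
  [0.75→6.75]: (13.46+9.02)/2 × 6 = 67.44
  [6.75→7]: (9.02+8.66)/2 × 0.25 = 2.21
  [7→7.5]: (8.66+7.97)/2 × 0.5 = 4.1575
  Sum = 79.4425 µg/mL·h
Tail: C_last/k_e = 7.97/0.165 = 48.303
AUC_0→∞ (transdermal patch) = 79.4425 + 48.303 = 127.7455 µg/mL·h
F = (AUC_ev/D_ev)/(AUC_iv/D_iv) = (127.7455/150)/(432/150) = 0.851637/2.88 = 0.2957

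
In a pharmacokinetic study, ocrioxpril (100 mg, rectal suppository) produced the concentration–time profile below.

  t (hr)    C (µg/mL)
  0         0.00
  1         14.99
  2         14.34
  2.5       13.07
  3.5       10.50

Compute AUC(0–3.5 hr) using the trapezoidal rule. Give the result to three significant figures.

AUC = 40.8 µg/mL·hr

Trapezoidal AUC_0→3.5:
  [0→1]: (0.00+14.99)/2 × 1 = 7.495
  [1→2]: (14.99+14.34)/2 × 1 = 14.665
  [2→2.5]: (14.34+13.07)/2 × 0.5 = 6.8525
  [2.5→3.5]: (13.07+10.50)/2 × 1 = 11.785
  Sum = 40.7975 µg/mL·hr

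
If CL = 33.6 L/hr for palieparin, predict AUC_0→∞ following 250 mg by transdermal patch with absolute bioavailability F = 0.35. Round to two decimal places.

AUC_0→∞ = F × Dose / CL
        = 0.35 × 250 / 33.6 = 2.60417 mg/L·hr

AUC = 2.60 mg/L·hr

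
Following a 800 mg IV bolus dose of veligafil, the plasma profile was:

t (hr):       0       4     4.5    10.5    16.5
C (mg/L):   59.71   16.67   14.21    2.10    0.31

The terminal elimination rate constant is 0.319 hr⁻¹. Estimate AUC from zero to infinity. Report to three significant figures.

Trapezoidal AUC_0→16.5:
  [0→4]: (59.71+16.67)/2 × 4 = 152.76
  [4→4.5]: (16.67+14.21)/2 × 0.5 = 7.72
  [4.5→10.5]: (14.21+2.10)/2 × 6 = 48.93
  [10.5→16.5]: (2.10+0.31)/2 × 6 = 7.23
  Sum = 216.64 mg/L·hr
Extrapolated tail: C_last / k_e = 0.31 / 0.319 = 0.972
AUC_0→∞ = 216.64 + 0.972 = 217.612 mg/L·hr

AUC = 218 mg/L·hr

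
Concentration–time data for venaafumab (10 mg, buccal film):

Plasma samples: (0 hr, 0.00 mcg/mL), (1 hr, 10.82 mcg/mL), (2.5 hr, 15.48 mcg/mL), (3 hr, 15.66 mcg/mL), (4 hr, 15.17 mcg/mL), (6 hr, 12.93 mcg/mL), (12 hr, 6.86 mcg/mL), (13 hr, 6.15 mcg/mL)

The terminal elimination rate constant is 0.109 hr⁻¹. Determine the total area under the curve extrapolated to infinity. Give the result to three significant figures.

Trapezoidal AUC_0→13:
  [0→1]: (0.00+10.82)/2 × 1 = 5.41
  [1→2.5]: (10.82+15.48)/2 × 1.5 = 19.725
  [2.5→3]: (15.48+15.66)/2 × 0.5 = 7.785
  [3→4]: (15.66+15.17)/2 × 1 = 15.415
  [4→6]: (15.17+12.93)/2 × 2 = 28.1
  [6→12]: (12.93+6.86)/2 × 6 = 59.37
  [12→13]: (6.86+6.15)/2 × 1 = 6.505
  Sum = 142.31 mcg/mL·hr
Extrapolated tail: C_last / k_e = 6.15 / 0.109 = 56.422
AUC_0→∞ = 142.31 + 56.422 = 198.732 mcg/mL·hr

AUC = 199 mcg/mL·hr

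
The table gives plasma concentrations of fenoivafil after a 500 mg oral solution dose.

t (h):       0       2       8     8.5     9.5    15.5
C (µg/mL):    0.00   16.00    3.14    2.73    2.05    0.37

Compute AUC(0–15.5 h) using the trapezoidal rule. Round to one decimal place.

Trapezoidal AUC_0→15.5:
  [0→2]: (0.00+16.00)/2 × 2 = 16.0
  [2→8]: (16.00+3.14)/2 × 6 = 57.42
  [8→8.5]: (3.14+2.73)/2 × 0.5 = 1.4675
  [8.5→9.5]: (2.73+2.05)/2 × 1 = 2.39
  [9.5→15.5]: (2.05+0.37)/2 × 6 = 7.26
  Sum = 84.5375 µg/mL·h

AUC = 84.5 µg/mL·h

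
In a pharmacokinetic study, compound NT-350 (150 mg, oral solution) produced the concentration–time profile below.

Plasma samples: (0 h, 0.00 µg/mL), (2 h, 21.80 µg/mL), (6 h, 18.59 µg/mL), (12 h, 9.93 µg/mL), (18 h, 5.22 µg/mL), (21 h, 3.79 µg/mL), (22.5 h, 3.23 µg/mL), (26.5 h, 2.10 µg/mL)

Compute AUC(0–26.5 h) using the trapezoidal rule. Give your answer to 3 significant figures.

AUC = 263 µg/mL·h

Trapezoidal AUC_0→26.5:
  [0→2]: (0.00+21.80)/2 × 2 = 21.8
  [2→6]: (21.80+18.59)/2 × 4 = 80.78
  [6→12]: (18.59+9.93)/2 × 6 = 85.56
  [12→18]: (9.93+5.22)/2 × 6 = 45.45
  [18→21]: (5.22+3.79)/2 × 3 = 13.515
  [21→22.5]: (3.79+3.23)/2 × 1.5 = 5.265
  [22.5→26.5]: (3.23+2.10)/2 × 4 = 10.66
  Sum = 263.03 µg/mL·h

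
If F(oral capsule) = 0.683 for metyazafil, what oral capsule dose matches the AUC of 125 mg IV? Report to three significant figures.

D_oral = 183 mg

For equal systemic exposure: F × D_ev = D_iv
D_ev = D_iv / F = 125 / 0.683 = 183.016 mg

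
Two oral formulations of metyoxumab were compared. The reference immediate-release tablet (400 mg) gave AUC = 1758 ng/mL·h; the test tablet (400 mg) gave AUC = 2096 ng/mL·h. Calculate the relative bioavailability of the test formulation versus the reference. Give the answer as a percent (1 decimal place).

F_rel = (AUC_test/D_test) / (AUC_ref/D_ref)
      = (2096/400) / (1758/400)
      = 5.24 / 4.395 = 1.1923 = 119.23%

F_rel = 119.2%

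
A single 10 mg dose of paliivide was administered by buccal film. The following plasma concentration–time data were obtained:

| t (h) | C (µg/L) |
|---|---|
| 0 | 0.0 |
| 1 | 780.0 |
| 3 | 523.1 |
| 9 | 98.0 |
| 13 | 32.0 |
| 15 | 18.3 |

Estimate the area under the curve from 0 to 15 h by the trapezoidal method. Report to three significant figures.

Trapezoidal AUC_0→15:
  [0→1]: (0.0+780.0)/2 × 1 = 390.0
  [1→3]: (780.0+523.1)/2 × 2 = 1303.1
  [3→9]: (523.1+98.0)/2 × 6 = 1863.3
  [9→13]: (98.0+32.0)/2 × 4 = 260.0
  [13→15]: (32.0+18.3)/2 × 2 = 50.3
  Sum = 3866.7 µg/L·h

AUC = 3870 µg/L·h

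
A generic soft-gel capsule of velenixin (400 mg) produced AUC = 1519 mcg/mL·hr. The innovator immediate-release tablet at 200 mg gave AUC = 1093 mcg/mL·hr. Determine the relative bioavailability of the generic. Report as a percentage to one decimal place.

F_rel = (AUC_test/D_test) / (AUC_ref/D_ref)
      = (1519/400) / (1093/200)
      = 3.7975 / 5.465 = 0.6949 = 69.49%

F_rel = 69.5%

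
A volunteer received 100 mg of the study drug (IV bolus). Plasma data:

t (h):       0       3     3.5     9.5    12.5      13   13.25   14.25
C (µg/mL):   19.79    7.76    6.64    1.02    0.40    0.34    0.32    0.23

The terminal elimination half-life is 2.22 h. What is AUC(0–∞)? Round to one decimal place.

Trapezoidal AUC_0→14.25:
  [0→3]: (19.79+7.76)/2 × 3 = 41.325
  [3→3.5]: (7.76+6.64)/2 × 0.5 = 3.6
  [3.5→9.5]: (6.64+1.02)/2 × 6 = 22.98
  [9.5→12.5]: (1.02+0.40)/2 × 3 = 2.13
  [12.5→13]: (0.40+0.34)/2 × 0.5 = 0.185
  [13→13.25]: (0.34+0.32)/2 × 0.25 = 0.0825
  [13.25→14.25]: (0.32+0.23)/2 × 1 = 0.275
  Sum = 70.5775 µg/mL·h
k_e = ln2 / t½ = 0.693147 / 2.22 = 0.3122 h^-1
Extrapolated tail: C_last / k_e = 0.23 / 0.3122 = 0.737
AUC_0→∞ = 70.5775 + 0.737 = 71.3145 µg/mL·h

AUC = 71.3 µg/mL·h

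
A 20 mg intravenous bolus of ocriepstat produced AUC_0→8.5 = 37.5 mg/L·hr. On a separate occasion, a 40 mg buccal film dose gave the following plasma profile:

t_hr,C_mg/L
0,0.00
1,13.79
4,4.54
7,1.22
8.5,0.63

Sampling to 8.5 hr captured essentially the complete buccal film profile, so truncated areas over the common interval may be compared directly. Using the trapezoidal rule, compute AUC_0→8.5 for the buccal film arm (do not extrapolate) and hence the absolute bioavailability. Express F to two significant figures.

Trapezoidal AUC_0→8.5 (buccal film):
  [0→1]: (0.00+13.79)/2 × 1 = 6.895
  [1→4]: (13.79+4.54)/2 × 3 = 27.495
  [4→7]: (4.54+1.22)/2 × 3 = 8.64
  [7→8.5]: (1.22+0.63)/2 × 1.5 = 1.3875
  Sum = 44.4175 mg/L·hr
F = (AUC_ev/D_ev)/(AUC_iv/D_iv) = (44.4175/40)/(37.5/20) = 1.1104375/1.875 = 0.5922

F = 0.59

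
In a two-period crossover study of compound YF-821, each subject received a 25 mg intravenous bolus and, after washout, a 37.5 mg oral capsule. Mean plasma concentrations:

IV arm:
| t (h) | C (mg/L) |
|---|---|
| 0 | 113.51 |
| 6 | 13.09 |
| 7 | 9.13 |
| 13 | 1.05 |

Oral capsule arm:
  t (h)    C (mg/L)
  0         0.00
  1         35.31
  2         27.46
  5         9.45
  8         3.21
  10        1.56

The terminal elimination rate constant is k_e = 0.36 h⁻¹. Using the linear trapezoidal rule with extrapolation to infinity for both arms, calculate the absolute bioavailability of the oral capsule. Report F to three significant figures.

F = 0.208

Trapezoidal AUC_0→13 (IV):
  [0→6]: (113.51+13.09)/2 × 6 = 379.8
  [6→7]: (13.09+9.13)/2 × 1 = 11.11
  [7→13]: (9.13+1.05)/2 × 6 = 30.54
  Sum = 421.45 mg/L·h
IV tail: 1.05/0.36 = 2.917; AUC_iv,0→∞ = 421.45 + 2.917 = 424.367 mg/L·h
Trapezoidal AUC_0→10 (oral capsule):
  [0→1]: (0.00+35.31)/2 × 1 = 17.655
  [1→2]: (35.31+27.46)/2 × 1 = 31.385
  [2→5]: (27.46+9.45)/2 × 3 = 55.365
  [5→8]: (9.45+3.21)/2 × 3 = 18.99
  [8→10]: (3.21+1.56)/2 × 2 = 4.77
  Sum = 128.165 mg/L·h
oral capsule tail: 1.56/0.36 = 4.333; AUC_ev,0→∞ = 128.165 + 4.333 = 132.498 mg/L·h
F = (AUC_ev/D_ev)/(AUC_iv/D_iv) = (132.498/37.5)/(424.367/25) = 3.53328/16.97468 = 0.2082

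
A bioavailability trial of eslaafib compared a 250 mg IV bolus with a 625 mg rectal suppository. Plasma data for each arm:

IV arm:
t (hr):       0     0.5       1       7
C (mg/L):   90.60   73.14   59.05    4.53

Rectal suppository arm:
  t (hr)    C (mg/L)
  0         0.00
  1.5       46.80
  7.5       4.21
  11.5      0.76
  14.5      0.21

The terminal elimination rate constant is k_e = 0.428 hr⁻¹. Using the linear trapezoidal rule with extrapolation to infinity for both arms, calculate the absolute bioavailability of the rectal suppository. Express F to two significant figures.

F = 0.29

Trapezoidal AUC_0→7 (IV):
  [0→0.5]: (90.60+73.14)/2 × 0.5 = 40.935
  [0.5→1]: (73.14+59.05)/2 × 0.5 = 33.0475
  [1→7]: (59.05+4.53)/2 × 6 = 190.74
  Sum = 264.7225 mg/L·hr
IV tail: 4.53/0.428 = 10.584; AUC_iv,0→∞ = 264.7225 + 10.584 = 275.3065 mg/L·hr
Trapezoidal AUC_0→14.5 (rectal suppository):
  [0→1.5]: (0.00+46.80)/2 × 1.5 = 35.1
  [1.5→7.5]: (46.80+4.21)/2 × 6 = 153.03
  [7.5→11.5]: (4.21+0.76)/2 × 4 = 9.94
  [11.5→14.5]: (0.76+0.21)/2 × 3 = 1.455
  Sum = 199.525 mg/L·hr
rectal suppository tail: 0.21/0.428 = 0.491; AUC_ev,0→∞ = 199.525 + 0.491 = 200.016 mg/L·hr
F = (AUC_ev/D_ev)/(AUC_iv/D_iv) = (200.016/625)/(275.3065/250) = 0.3200256/1.101226 = 0.2906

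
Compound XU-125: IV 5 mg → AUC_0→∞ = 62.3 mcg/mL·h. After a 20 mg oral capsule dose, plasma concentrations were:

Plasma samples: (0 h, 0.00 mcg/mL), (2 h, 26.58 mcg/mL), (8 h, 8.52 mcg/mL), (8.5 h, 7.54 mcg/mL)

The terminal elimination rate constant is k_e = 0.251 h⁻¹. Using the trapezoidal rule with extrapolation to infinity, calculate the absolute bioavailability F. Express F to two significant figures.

F = 0.67

Trapezoidal AUC_0→8.5 (oral capsule):
  [0→2]: (0.00+26.58)/2 × 2 = 26.58
  [2→8]: (26.58+8.52)/2 × 6 = 105.3
  [8→8.5]: (8.52+7.54)/2 × 0.5 = 4.015
  Sum = 135.895 mcg/mL·h
Tail: C_last/k_e = 7.54/0.251 = 30.040
AUC_0→∞ (oral capsule) = 135.895 + 30.040 = 165.935 mcg/mL·h
F = (AUC_ev/D_ev)/(AUC_iv/D_iv) = (165.935/20)/(62.3/5) = 8.29675/12.46 = 0.6659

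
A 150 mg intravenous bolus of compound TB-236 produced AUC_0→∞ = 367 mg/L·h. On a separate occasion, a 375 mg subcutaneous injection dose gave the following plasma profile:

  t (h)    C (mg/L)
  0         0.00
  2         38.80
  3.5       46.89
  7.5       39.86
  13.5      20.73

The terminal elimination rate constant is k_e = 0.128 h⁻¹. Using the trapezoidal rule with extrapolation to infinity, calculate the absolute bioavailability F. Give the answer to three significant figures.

Trapezoidal AUC_0→13.5 (subcutaneous injection):
  [0→2]: (0.00+38.80)/2 × 2 = 38.8
  [2→3.5]: (38.80+46.89)/2 × 1.5 = 64.2675
  [3.5→7.5]: (46.89+39.86)/2 × 4 = 173.5
  [7.5→13.5]: (39.86+20.73)/2 × 6 = 181.77
  Sum = 458.3375 mg/L·h
Tail: C_last/k_e = 20.73/0.128 = 161.953
AUC_0→∞ (subcutaneous injection) = 458.3375 + 161.953 = 620.2905 mg/L·h
F = (AUC_ev/D_ev)/(AUC_iv/D_iv) = (620.2905/375)/(367/150) = 1.654108/2.44667 = 0.6761

F = 0.676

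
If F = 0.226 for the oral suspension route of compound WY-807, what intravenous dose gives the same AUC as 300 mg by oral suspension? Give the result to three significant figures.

Systemic exposure from an extravascular dose = F × D_ev, so the equivalent IV dose is F × D_ev.
D_iv = F × D_ev = 0.226 × 300 = 67.8 mg

D_iv = 67.8 mg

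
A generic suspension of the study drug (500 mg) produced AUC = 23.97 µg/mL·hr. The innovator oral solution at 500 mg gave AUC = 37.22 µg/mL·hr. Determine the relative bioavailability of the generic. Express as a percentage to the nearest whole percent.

F_rel = (AUC_test/D_test) / (AUC_ref/D_ref)
      = (23.97/500) / (37.22/500)
      = 0.04794 / 0.07444 = 0.6440 = 64.40%

F_rel = 64%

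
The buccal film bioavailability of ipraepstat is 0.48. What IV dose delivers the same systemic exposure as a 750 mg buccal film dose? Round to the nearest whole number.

D_iv = 360 mg

Systemic exposure from an extravascular dose = F × D_ev, so the equivalent IV dose is F × D_ev.
D_iv = F × D_ev = 0.48 × 750 = 360 mg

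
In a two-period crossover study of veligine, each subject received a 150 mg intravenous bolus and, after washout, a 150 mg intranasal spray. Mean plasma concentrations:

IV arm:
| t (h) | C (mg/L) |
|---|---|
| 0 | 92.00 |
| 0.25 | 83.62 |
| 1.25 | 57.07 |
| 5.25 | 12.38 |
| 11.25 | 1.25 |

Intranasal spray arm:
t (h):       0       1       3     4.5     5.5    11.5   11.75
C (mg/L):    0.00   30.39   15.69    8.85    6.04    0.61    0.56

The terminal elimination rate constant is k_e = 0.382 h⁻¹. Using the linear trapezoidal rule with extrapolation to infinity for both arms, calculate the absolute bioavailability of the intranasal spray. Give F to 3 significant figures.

F = 0.395

Trapezoidal AUC_0→11.25 (IV):
  [0→0.25]: (92.00+83.62)/2 × 0.25 = 21.9525
  [0.25→1.25]: (83.62+57.07)/2 × 1 = 70.345
  [1.25→5.25]: (57.07+12.38)/2 × 4 = 138.9
  [5.25→11.25]: (12.38+1.25)/2 × 6 = 40.89
  Sum = 272.0875 mg/L·h
IV tail: 1.25/0.382 = 3.272; AUC_iv,0→∞ = 272.0875 + 3.272 = 275.3595 mg/L·h
Trapezoidal AUC_0→11.75 (intranasal spray):
  [0→1]: (0.00+30.39)/2 × 1 = 15.195
  [1→3]: (30.39+15.69)/2 × 2 = 46.08
  [3→4.5]: (15.69+8.85)/2 × 1.5 = 18.405
  [4.5→5.5]: (8.85+6.04)/2 × 1 = 7.445
  [5.5→11.5]: (6.04+0.61)/2 × 6 = 19.95
  [11.5→11.75]: (0.61+0.56)/2 × 0.25 = 0.14625
  Sum = 107.22125 mg/L·h
intranasal spray tail: 0.56/0.382 = 1.466; AUC_ev,0→∞ = 107.22125 + 1.466 = 108.68725 mg/L·h
F = (AUC_ev/D_ev)/(AUC_iv/D_iv) = (108.68725/150)/(275.3595/150) = 0.724582/1.83573 = 0.3947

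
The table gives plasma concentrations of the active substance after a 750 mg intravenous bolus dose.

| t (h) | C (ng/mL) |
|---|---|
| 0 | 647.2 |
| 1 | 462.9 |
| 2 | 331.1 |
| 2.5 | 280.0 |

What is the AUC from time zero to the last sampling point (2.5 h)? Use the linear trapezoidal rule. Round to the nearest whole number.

AUC = 1105 ng/mL·h

Trapezoidal AUC_0→2.5:
  [0→1]: (647.2+462.9)/2 × 1 = 555.05
  [1→2]: (462.9+331.1)/2 × 1 = 397.0
  [2→2.5]: (331.1+280.0)/2 × 0.5 = 152.775
  Sum = 1104.825 ng/mL·h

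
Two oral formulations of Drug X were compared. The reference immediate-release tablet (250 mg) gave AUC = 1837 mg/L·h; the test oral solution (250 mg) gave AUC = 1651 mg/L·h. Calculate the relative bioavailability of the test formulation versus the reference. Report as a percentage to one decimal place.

F_rel = (AUC_test/D_test) / (AUC_ref/D_ref)
      = (1651/250) / (1837/250)
      = 6.604 / 7.348 = 0.8987 = 89.87%

F_rel = 89.9%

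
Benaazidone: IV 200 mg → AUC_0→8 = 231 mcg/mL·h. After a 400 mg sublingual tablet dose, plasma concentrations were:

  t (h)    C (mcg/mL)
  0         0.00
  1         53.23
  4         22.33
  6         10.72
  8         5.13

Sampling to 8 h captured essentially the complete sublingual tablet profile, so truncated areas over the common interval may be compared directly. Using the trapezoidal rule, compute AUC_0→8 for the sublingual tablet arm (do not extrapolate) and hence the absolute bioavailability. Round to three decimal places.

F = 0.409

Trapezoidal AUC_0→8 (sublingual tablet):
  [0→1]: (0.00+53.23)/2 × 1 = 26.615
  [1→4]: (53.23+22.33)/2 × 3 = 113.34
  [4→6]: (22.33+10.72)/2 × 2 = 33.05
  [6→8]: (10.72+5.13)/2 × 2 = 15.85
  Sum = 188.855 mcg/mL·h
F = (AUC_ev/D_ev)/(AUC_iv/D_iv) = (188.855/400)/(231/200) = 0.4721375/1.155 = 0.4088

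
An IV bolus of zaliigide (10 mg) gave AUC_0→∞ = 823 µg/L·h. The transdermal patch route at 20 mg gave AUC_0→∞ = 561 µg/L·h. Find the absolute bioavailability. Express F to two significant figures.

F = 0.34

F = (AUC_ev / D_ev) / (AUC_iv / D_iv)
  = (561/20) / (823/10)
  = 28.05 / 82.3 = 0.3408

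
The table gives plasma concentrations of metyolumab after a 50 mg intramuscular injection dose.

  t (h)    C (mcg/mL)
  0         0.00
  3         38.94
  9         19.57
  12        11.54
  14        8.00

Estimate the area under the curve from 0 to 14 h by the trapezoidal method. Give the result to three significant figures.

Trapezoidal AUC_0→14:
  [0→3]: (0.00+38.94)/2 × 3 = 58.41
  [3→9]: (38.94+19.57)/2 × 6 = 175.53
  [9→12]: (19.57+11.54)/2 × 3 = 46.665
  [12→14]: (11.54+8.00)/2 × 2 = 19.54
  Sum = 300.145 mcg/mL·h

AUC = 300 mcg/mL·h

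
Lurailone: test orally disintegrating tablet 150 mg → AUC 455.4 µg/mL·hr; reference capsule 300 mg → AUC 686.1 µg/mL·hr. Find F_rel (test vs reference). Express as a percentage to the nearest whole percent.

F_rel = 133%

F_rel = (AUC_test/D_test) / (AUC_ref/D_ref)
      = (455.4/150) / (686.1/300)
      = 3.036 / 2.287 = 1.3275 = 132.75%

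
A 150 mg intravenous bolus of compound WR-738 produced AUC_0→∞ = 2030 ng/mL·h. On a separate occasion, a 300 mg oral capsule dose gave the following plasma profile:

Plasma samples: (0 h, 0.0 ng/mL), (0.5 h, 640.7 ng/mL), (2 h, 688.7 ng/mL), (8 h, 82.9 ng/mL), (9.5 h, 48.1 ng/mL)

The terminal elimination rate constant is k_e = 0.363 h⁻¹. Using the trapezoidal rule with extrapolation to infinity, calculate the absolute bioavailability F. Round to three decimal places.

F = 0.912

Trapezoidal AUC_0→9.5 (oral capsule):
  [0→0.5]: (0.0+640.7)/2 × 0.5 = 160.175
  [0.5→2]: (640.7+688.7)/2 × 1.5 = 997.05
  [2→8]: (688.7+82.9)/2 × 6 = 2314.8
  [8→9.5]: (82.9+48.1)/2 × 1.5 = 98.25
  Sum = 3570.275 ng/mL·h
Tail: C_last/k_e = 48.1/0.363 = 132.507
AUC_0→∞ (oral capsule) = 3570.275 + 132.507 = 3702.782 ng/mL·h
F = (AUC_ev/D_ev)/(AUC_iv/D_iv) = (3702.782/300)/(2030/150) = 12.3426/13.5333 = 0.9120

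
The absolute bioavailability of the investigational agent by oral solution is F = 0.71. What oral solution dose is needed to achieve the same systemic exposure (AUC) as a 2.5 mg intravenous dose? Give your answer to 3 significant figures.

For equal systemic exposure: F × D_ev = D_iv
D_ev = D_iv / F = 2.5 / 0.71 = 3.52113 mg

D_oral = 3.52 mg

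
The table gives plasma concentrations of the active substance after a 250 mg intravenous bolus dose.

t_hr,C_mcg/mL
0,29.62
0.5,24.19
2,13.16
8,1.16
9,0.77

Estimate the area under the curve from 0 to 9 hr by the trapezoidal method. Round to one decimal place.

AUC = 85.4 mcg/mL·hr

Trapezoidal AUC_0→9:
  [0→0.5]: (29.62+24.19)/2 × 0.5 = 13.4525
  [0.5→2]: (24.19+13.16)/2 × 1.5 = 28.0125
  [2→8]: (13.16+1.16)/2 × 6 = 42.96
  [8→9]: (1.16+0.77)/2 × 1 = 0.965
  Sum = 85.39 mcg/mL·hr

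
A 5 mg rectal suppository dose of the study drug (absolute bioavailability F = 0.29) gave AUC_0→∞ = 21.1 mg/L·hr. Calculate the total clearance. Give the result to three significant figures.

CL = 0.0687 L/hr

CL = F × Dose / AUC_0→∞
   = 0.29 × 5 / 21.1 = 0.0687204 L/hr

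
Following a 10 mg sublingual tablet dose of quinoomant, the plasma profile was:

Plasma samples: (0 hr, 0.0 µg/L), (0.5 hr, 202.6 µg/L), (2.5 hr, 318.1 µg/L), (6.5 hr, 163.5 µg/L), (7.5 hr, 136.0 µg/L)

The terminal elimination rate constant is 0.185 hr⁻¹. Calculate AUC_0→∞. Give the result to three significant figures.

AUC = 2420 µg/L·hr

Trapezoidal AUC_0→7.5:
  [0→0.5]: (0.0+202.6)/2 × 0.5 = 50.65
  [0.5→2.5]: (202.6+318.1)/2 × 2 = 520.7
  [2.5→6.5]: (318.1+163.5)/2 × 4 = 963.2
  [6.5→7.5]: (163.5+136.0)/2 × 1 = 149.75
  Sum = 1684.3 µg/L·hr
Extrapolated tail: C_last / k_e = 136.0 / 0.185 = 735.135
AUC_0→∞ = 1684.3 + 735.135 = 2419.435 µg/L·hr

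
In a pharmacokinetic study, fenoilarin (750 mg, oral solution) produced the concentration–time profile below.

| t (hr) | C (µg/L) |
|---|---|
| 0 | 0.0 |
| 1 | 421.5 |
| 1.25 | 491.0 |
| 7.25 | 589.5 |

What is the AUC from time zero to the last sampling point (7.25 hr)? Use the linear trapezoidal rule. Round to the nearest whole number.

Trapezoidal AUC_0→7.25:
  [0→1]: (0.0+421.5)/2 × 1 = 210.75
  [1→1.25]: (421.5+491.0)/2 × 0.25 = 114.0625
  [1.25→7.25]: (491.0+589.5)/2 × 6 = 3241.5
  Sum = 3566.3125 µg/L·hr

AUC = 3566 µg/L·hr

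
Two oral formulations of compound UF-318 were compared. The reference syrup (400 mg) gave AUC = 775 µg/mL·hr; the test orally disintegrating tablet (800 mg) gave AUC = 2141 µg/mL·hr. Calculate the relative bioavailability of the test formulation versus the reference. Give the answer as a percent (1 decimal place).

F_rel = (AUC_test/D_test) / (AUC_ref/D_ref)
      = (2141/800) / (775/400)
      = 2.67625 / 1.9375 = 1.3813 = 138.13%

F_rel = 138.1%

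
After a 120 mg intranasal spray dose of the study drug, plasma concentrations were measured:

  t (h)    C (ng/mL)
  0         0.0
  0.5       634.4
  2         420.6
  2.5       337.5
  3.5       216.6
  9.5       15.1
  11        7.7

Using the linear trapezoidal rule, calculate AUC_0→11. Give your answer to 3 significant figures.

Trapezoidal AUC_0→11:
  [0→0.5]: (0.0+634.4)/2 × 0.5 = 158.6
  [0.5→2]: (634.4+420.6)/2 × 1.5 = 791.25
  [2→2.5]: (420.6+337.5)/2 × 0.5 = 189.525
  [2.5→3.5]: (337.5+216.6)/2 × 1 = 277.05
  [3.5→9.5]: (216.6+15.1)/2 × 6 = 695.1
  [9.5→11]: (15.1+7.7)/2 × 1.5 = 17.1
  Sum = 2128.625 ng/mL·h

AUC = 2130 ng/mL·h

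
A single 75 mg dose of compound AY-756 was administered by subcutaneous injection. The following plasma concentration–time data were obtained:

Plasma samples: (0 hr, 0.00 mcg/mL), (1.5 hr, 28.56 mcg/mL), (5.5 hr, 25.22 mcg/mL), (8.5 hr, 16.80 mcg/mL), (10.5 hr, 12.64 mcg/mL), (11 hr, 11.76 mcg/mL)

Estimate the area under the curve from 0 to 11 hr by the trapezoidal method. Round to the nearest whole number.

AUC = 228 mcg/mL·hr

Trapezoidal AUC_0→11:
  [0→1.5]: (0.00+28.56)/2 × 1.5 = 21.42
  [1.5→5.5]: (28.56+25.22)/2 × 4 = 107.56
  [5.5→8.5]: (25.22+16.80)/2 × 3 = 63.03
  [8.5→10.5]: (16.80+12.64)/2 × 2 = 29.44
  [10.5→11]: (12.64+11.76)/2 × 0.5 = 6.1
  Sum = 227.55 mcg/mL·hr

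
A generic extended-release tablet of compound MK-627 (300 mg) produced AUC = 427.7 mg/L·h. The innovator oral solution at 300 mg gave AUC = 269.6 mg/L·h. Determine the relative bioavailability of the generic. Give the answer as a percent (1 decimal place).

F_rel = (AUC_test/D_test) / (AUC_ref/D_ref)
      = (427.7/300) / (269.6/300)
      = 1.42567 / 0.898667 = 1.5864 = 158.64%

F_rel = 158.6%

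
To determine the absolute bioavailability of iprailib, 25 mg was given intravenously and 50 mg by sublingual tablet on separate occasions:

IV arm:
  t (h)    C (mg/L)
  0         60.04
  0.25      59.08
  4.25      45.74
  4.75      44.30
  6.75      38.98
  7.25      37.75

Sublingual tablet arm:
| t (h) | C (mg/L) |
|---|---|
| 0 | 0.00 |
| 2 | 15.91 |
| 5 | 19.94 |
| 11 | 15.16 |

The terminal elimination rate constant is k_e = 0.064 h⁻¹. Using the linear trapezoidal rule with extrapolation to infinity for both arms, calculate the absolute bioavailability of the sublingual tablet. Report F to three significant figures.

Trapezoidal AUC_0→7.25 (IV):
  [0→0.25]: (60.04+59.08)/2 × 0.25 = 14.89
  [0.25→4.25]: (59.08+45.74)/2 × 4 = 209.64
  [4.25→4.75]: (45.74+44.30)/2 × 0.5 = 22.51
  [4.75→6.75]: (44.30+38.98)/2 × 2 = 83.28
  [6.75→7.25]: (38.98+37.75)/2 × 0.5 = 19.1825
  Sum = 349.5025 mg/L·h
IV tail: 37.75/0.064 = 589.844; AUC_iv,0→∞ = 349.5025 + 589.844 = 939.3465 mg/L·h
Trapezoidal AUC_0→11 (sublingual tablet):
  [0→2]: (0.00+15.91)/2 × 2 = 15.91
  [2→5]: (15.91+19.94)/2 × 3 = 53.775
  [5→11]: (19.94+15.16)/2 × 6 = 105.3
  Sum = 174.985 mg/L·h
sublingual tablet tail: 15.16/0.064 = 236.875; AUC_ev,0→∞ = 174.985 + 236.875 = 411.86 mg/L·h
F = (AUC_ev/D_ev)/(AUC_iv/D_iv) = (411.86/50)/(939.3465/25) = 8.2372/37.57386 = 0.2192

F = 0.219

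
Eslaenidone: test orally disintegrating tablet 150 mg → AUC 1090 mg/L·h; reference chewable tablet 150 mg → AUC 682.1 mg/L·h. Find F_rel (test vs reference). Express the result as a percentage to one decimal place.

F_rel = (AUC_test/D_test) / (AUC_ref/D_ref)
      = (1090/150) / (682.1/150)
      = 7.26667 / 4.54733 = 1.5980 = 159.80%

F_rel = 159.8%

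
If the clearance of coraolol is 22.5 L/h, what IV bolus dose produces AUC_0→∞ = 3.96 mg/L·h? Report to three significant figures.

Dose = 89.1 mg

Dose_iv = CL × AUC_0→∞
     = 22.5 × 3.96 = 89.1 mg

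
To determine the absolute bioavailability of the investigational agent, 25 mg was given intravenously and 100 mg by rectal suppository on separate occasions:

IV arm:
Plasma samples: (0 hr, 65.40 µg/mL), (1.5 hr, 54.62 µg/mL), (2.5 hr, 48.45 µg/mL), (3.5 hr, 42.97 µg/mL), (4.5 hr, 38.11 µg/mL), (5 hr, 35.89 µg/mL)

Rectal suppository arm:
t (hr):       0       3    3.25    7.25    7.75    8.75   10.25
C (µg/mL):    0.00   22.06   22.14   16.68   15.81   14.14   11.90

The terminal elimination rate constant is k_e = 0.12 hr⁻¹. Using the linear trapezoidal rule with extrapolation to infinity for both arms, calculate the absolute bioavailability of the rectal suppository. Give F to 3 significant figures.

Trapezoidal AUC_0→5 (IV):
  [0→1.5]: (65.40+54.62)/2 × 1.5 = 90.015
  [1.5→2.5]: (54.62+48.45)/2 × 1 = 51.535
  [2.5→3.5]: (48.45+42.97)/2 × 1 = 45.71
  [3.5→4.5]: (42.97+38.11)/2 × 1 = 40.54
  [4.5→5]: (38.11+35.89)/2 × 0.5 = 18.5
  Sum = 246.3 µg/mL·hr
IV tail: 35.89/0.12 = 299.083; AUC_iv,0→∞ = 246.3 + 299.083 = 545.383 µg/mL·hr
Trapezoidal AUC_0→10.25 (rectal suppository):
  [0→3]: (0.00+22.06)/2 × 3 = 33.09
  [3→3.25]: (22.06+22.14)/2 × 0.25 = 5.525
  [3.25→7.25]: (22.14+16.68)/2 × 4 = 77.64
  [7.25→7.75]: (16.68+15.81)/2 × 0.5 = 8.1225
  [7.75→8.75]: (15.81+14.14)/2 × 1 = 14.975
  [8.75→10.25]: (14.14+11.90)/2 × 1.5 = 19.53
  Sum = 158.8825 µg/mL·hr
rectal suppository tail: 11.90/0.12 = 99.167; AUC_ev,0→∞ = 158.8825 + 99.167 = 258.0495 µg/mL·hr
F = (AUC_ev/D_ev)/(AUC_iv/D_iv) = (258.0495/100)/(545.383/25) = 2.580495/21.81532 = 0.1183

F = 0.118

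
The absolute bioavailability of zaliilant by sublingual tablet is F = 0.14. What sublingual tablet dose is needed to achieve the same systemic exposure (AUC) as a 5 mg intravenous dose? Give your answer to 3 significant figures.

D_sublingual = 35.7 mg

For equal systemic exposure: F × D_ev = D_iv
D_ev = D_iv / F = 5 / 0.14 = 35.7143 mg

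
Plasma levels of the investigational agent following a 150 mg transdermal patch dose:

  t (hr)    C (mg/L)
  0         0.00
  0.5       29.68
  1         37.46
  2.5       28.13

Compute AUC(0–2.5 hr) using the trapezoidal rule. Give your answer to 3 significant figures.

AUC = 73.4 mg/L·hr

Trapezoidal AUC_0→2.5:
  [0→0.5]: (0.00+29.68)/2 × 0.5 = 7.42
  [0.5→1]: (29.68+37.46)/2 × 0.5 = 16.785
  [1→2.5]: (37.46+28.13)/2 × 1.5 = 49.1925
  Sum = 73.3975 mg/L·hr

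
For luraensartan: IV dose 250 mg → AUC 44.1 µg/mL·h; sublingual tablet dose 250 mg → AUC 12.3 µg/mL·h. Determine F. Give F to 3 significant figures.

F = (AUC_ev / D_ev) / (AUC_iv / D_iv)
  = (12.3/250) / (44.1/250)
  = 0.0492 / 0.1764 = 0.2789

F = 0.279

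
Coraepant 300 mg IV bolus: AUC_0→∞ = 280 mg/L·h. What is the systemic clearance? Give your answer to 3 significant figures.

CL = 1.07 L/h

CL = Dose_iv / AUC_0→∞
   = 300 / 280 = 1.07143 L/h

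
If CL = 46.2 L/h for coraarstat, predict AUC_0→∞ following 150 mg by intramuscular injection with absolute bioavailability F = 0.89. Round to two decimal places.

AUC = 2.89 mg/L·h

AUC_0→∞ = F × Dose / CL
        = 0.89 × 150 / 46.2 = 2.88961 mg/L·h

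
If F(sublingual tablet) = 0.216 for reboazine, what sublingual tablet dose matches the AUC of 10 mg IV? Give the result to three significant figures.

D_sublingual = 46.3 mg

For equal systemic exposure: F × D_ev = D_iv
D_ev = D_iv / F = 10 / 0.216 = 46.2963 mg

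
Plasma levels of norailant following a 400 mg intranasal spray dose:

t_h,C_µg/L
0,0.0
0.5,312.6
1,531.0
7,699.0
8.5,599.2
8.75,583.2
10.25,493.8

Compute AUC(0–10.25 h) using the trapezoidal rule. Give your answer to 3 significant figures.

AUC = 5910 µg/L·h

Trapezoidal AUC_0→10.25:
  [0→0.5]: (0.0+312.6)/2 × 0.5 = 78.15
  [0.5→1]: (312.6+531.0)/2 × 0.5 = 210.9
  [1→7]: (531.0+699.0)/2 × 6 = 3690.0
  [7→8.5]: (699.0+599.2)/2 × 1.5 = 973.65
  [8.5→8.75]: (599.2+583.2)/2 × 0.25 = 147.8
  [8.75→10.25]: (583.2+493.8)/2 × 1.5 = 807.75
  Sum = 5908.25 µg/L·h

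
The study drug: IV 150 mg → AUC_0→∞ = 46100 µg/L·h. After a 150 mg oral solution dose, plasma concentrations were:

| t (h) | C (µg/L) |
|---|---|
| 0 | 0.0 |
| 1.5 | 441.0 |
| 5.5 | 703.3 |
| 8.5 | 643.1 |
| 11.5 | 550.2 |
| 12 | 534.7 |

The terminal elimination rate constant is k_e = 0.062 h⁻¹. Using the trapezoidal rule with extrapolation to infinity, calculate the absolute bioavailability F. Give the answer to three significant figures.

Trapezoidal AUC_0→12 (oral solution):
  [0→1.5]: (0.0+441.0)/2 × 1.5 = 330.75
  [1.5→5.5]: (441.0+703.3)/2 × 4 = 2288.6
  [5.5→8.5]: (703.3+643.1)/2 × 3 = 2019.6
  [8.5→11.5]: (643.1+550.2)/2 × 3 = 1789.95
  [11.5→12]: (550.2+534.7)/2 × 0.5 = 271.225
  Sum = 6700.125 µg/L·h
Tail: C_last/k_e = 534.7/0.062 = 8624.194
AUC_0→∞ (oral solution) = 6700.125 + 8624.194 = 15324.319 µg/L·h
F = (AUC_ev/D_ev)/(AUC_iv/D_iv) = (15324.319/150)/(46100/150) = 102.162/307.333 = 0.3324

F = 0.332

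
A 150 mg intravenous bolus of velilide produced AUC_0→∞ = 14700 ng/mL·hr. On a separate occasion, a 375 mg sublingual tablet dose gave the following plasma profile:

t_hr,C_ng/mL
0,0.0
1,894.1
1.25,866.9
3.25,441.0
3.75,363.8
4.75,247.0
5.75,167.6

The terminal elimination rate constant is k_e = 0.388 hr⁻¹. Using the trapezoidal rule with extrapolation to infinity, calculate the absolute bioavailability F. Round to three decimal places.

F = 0.085

Trapezoidal AUC_0→5.75 (sublingual tablet):
  [0→1]: (0.0+894.1)/2 × 1 = 447.05
  [1→1.25]: (894.1+866.9)/2 × 0.25 = 220.125
  [1.25→3.25]: (866.9+441.0)/2 × 2 = 1307.9
  [3.25→3.75]: (441.0+363.8)/2 × 0.5 = 201.2
  [3.75→4.75]: (363.8+247.0)/2 × 1 = 305.4
  [4.75→5.75]: (247.0+167.6)/2 × 1 = 207.3
  Sum = 2688.975 ng/mL·hr
Tail: C_last/k_e = 167.6/0.388 = 431.959
AUC_0→∞ (sublingual tablet) = 2688.975 + 431.959 = 3120.934 ng/mL·hr
F = (AUC_ev/D_ev)/(AUC_iv/D_iv) = (3120.934/375)/(14700/150) = 8.32249/98 = 0.0849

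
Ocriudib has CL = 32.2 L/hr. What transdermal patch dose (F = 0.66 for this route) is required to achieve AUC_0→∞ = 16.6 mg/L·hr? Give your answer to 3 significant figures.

Dose = 810 mg

Dose = CL × AUC_0→∞ / F
     = 32.2 × 16.6 / 0.66 = 809.879 mg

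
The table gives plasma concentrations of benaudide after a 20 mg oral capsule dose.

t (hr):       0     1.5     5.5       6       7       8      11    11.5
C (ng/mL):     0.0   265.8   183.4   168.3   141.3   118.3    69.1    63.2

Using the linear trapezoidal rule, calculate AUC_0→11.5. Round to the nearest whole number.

AUC = 1784 ng/mL·hr

Trapezoidal AUC_0→11.5:
  [0→1.5]: (0.0+265.8)/2 × 1.5 = 199.35
  [1.5→5.5]: (265.8+183.4)/2 × 4 = 898.4
  [5.5→6]: (183.4+168.3)/2 × 0.5 = 87.925
  [6→7]: (168.3+141.3)/2 × 1 = 154.8
  [7→8]: (141.3+118.3)/2 × 1 = 129.8
  [8→11]: (118.3+69.1)/2 × 3 = 281.1
  [11→11.5]: (69.1+63.2)/2 × 0.5 = 33.075
  Sum = 1784.45 ng/mL·hr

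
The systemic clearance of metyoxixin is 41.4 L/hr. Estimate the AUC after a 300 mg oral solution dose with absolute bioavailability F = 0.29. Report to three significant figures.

AUC = 2.10 mg/L·hr

AUC_0→∞ = F × Dose / CL
        = 0.29 × 300 / 41.4 = 2.10145 mg/L·hr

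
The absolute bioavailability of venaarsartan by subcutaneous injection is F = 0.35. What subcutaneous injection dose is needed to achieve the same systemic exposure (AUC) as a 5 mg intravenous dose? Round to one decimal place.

For equal systemic exposure: F × D_ev = D_iv
D_ev = D_iv / F = 5 / 0.35 = 14.2857 mg

D_subcutaneous = 14.3 mg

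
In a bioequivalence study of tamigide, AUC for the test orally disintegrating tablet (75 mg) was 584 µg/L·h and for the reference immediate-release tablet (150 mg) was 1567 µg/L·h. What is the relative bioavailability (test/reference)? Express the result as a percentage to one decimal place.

F_rel = 74.5%

F_rel = (AUC_test/D_test) / (AUC_ref/D_ref)
      = (584/75) / (1567/150)
      = 7.78667 / 10.4467 = 0.7454 = 74.54%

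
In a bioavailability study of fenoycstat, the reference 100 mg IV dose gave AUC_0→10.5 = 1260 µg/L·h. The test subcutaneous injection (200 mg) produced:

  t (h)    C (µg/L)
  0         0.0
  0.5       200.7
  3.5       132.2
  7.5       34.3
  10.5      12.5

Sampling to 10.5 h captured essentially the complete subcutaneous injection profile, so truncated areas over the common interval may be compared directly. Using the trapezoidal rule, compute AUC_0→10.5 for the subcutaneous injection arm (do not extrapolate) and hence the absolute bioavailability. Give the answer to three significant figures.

F = 0.378

Trapezoidal AUC_0→10.5 (subcutaneous injection):
  [0→0.5]: (0.0+200.7)/2 × 0.5 = 50.175
  [0.5→3.5]: (200.7+132.2)/2 × 3 = 499.35
  [3.5→7.5]: (132.2+34.3)/2 × 4 = 333.0
  [7.5→10.5]: (34.3+12.5)/2 × 3 = 70.2
  Sum = 952.725 µg/L·h
F = (AUC_ev/D_ev)/(AUC_iv/D_iv) = (952.725/200)/(1260/100) = 4.763625/12.6 = 0.3781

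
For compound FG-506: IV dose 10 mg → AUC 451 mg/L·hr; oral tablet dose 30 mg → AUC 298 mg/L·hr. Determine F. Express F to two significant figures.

F = 0.22

F = (AUC_ev / D_ev) / (AUC_iv / D_iv)
  = (298/30) / (451/10)
  = 9.93333 / 45.1 = 0.2203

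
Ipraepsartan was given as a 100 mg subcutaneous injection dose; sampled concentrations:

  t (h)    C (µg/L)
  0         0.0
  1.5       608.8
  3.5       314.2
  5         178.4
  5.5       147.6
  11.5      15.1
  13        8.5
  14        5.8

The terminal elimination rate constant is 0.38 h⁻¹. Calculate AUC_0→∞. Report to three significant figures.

Trapezoidal AUC_0→14:
  [0→1.5]: (0.0+608.8)/2 × 1.5 = 456.6
  [1.5→3.5]: (608.8+314.2)/2 × 2 = 923.0
  [3.5→5]: (314.2+178.4)/2 × 1.5 = 369.45
  [5→5.5]: (178.4+147.6)/2 × 0.5 = 81.5
  [5.5→11.5]: (147.6+15.1)/2 × 6 = 488.1
  [11.5→13]: (15.1+8.5)/2 × 1.5 = 17.7
  [13→14]: (8.5+5.8)/2 × 1 = 7.15
  Sum = 2343.5 µg/L·h
Extrapolated tail: C_last / k_e = 5.8 / 0.38 = 15.263
AUC_0→∞ = 2343.5 + 15.263 = 2358.763 µg/L·h

AUC = 2360 µg/L·h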